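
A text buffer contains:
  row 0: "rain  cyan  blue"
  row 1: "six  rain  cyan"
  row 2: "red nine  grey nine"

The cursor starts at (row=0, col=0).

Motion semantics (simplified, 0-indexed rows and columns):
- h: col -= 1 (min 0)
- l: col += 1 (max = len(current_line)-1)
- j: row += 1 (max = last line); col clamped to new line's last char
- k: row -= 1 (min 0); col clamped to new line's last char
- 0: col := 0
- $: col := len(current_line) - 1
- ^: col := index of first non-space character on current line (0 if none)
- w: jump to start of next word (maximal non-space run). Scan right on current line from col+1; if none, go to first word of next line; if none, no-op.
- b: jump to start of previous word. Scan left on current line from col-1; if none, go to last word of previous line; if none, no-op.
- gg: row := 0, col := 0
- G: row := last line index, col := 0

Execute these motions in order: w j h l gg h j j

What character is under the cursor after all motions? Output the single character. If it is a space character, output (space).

Answer: r

Derivation:
After 1 (w): row=0 col=6 char='c'
After 2 (j): row=1 col=6 char='a'
After 3 (h): row=1 col=5 char='r'
After 4 (l): row=1 col=6 char='a'
After 5 (gg): row=0 col=0 char='r'
After 6 (h): row=0 col=0 char='r'
After 7 (j): row=1 col=0 char='s'
After 8 (j): row=2 col=0 char='r'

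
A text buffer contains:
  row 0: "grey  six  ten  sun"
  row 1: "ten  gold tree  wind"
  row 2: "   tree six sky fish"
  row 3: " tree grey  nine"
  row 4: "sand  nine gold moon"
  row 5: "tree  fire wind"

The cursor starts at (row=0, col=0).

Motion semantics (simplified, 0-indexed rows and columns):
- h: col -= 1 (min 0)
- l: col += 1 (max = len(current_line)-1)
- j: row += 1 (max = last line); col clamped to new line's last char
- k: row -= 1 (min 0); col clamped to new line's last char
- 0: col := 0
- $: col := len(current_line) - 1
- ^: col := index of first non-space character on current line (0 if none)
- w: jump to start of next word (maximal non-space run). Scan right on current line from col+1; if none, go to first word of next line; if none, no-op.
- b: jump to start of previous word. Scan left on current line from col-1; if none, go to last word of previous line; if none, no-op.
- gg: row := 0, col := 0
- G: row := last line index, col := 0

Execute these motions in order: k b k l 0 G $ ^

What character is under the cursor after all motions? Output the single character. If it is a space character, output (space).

Answer: t

Derivation:
After 1 (k): row=0 col=0 char='g'
After 2 (b): row=0 col=0 char='g'
After 3 (k): row=0 col=0 char='g'
After 4 (l): row=0 col=1 char='r'
After 5 (0): row=0 col=0 char='g'
After 6 (G): row=5 col=0 char='t'
After 7 ($): row=5 col=14 char='d'
After 8 (^): row=5 col=0 char='t'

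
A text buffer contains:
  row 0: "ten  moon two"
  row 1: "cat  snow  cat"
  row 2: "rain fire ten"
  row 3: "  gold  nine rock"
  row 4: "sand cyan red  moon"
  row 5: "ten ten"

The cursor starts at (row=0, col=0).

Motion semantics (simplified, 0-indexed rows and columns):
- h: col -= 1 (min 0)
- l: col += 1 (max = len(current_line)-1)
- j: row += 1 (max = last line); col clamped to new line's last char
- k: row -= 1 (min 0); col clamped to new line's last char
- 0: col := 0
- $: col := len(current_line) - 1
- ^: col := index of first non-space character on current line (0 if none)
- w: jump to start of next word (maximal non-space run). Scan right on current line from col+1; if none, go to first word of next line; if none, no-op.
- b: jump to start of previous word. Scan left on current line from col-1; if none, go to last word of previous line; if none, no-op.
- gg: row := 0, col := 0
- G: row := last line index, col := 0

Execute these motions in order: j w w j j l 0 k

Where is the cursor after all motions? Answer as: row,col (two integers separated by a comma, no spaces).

After 1 (j): row=1 col=0 char='c'
After 2 (w): row=1 col=5 char='s'
After 3 (w): row=1 col=11 char='c'
After 4 (j): row=2 col=11 char='e'
After 5 (j): row=3 col=11 char='e'
After 6 (l): row=3 col=12 char='_'
After 7 (0): row=3 col=0 char='_'
After 8 (k): row=2 col=0 char='r'

Answer: 2,0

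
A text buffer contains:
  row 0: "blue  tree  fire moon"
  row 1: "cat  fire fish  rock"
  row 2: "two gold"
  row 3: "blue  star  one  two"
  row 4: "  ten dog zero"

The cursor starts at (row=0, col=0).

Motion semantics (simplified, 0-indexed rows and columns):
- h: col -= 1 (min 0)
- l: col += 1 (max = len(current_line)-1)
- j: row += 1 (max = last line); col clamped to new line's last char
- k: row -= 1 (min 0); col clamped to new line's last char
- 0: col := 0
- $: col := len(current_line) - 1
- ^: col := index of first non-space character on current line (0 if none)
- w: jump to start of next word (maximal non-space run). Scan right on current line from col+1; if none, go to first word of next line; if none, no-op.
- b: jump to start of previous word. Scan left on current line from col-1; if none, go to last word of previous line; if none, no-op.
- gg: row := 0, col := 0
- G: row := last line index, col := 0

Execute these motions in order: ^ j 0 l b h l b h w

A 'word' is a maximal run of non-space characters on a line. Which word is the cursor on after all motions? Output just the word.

Answer: fire

Derivation:
After 1 (^): row=0 col=0 char='b'
After 2 (j): row=1 col=0 char='c'
After 3 (0): row=1 col=0 char='c'
After 4 (l): row=1 col=1 char='a'
After 5 (b): row=1 col=0 char='c'
After 6 (h): row=1 col=0 char='c'
After 7 (l): row=1 col=1 char='a'
After 8 (b): row=1 col=0 char='c'
After 9 (h): row=1 col=0 char='c'
After 10 (w): row=1 col=5 char='f'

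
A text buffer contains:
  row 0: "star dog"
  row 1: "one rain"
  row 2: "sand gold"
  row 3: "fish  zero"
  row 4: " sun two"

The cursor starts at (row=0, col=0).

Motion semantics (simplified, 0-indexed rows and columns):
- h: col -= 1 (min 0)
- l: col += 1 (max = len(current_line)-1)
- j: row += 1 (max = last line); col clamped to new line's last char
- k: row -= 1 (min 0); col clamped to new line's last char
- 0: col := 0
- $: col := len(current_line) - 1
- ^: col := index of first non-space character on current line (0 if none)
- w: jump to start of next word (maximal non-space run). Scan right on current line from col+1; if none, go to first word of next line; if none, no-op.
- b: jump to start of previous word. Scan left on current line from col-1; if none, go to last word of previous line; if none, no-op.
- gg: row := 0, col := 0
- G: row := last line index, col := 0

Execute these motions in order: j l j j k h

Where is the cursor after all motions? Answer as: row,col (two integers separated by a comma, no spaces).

Answer: 2,0

Derivation:
After 1 (j): row=1 col=0 char='o'
After 2 (l): row=1 col=1 char='n'
After 3 (j): row=2 col=1 char='a'
After 4 (j): row=3 col=1 char='i'
After 5 (k): row=2 col=1 char='a'
After 6 (h): row=2 col=0 char='s'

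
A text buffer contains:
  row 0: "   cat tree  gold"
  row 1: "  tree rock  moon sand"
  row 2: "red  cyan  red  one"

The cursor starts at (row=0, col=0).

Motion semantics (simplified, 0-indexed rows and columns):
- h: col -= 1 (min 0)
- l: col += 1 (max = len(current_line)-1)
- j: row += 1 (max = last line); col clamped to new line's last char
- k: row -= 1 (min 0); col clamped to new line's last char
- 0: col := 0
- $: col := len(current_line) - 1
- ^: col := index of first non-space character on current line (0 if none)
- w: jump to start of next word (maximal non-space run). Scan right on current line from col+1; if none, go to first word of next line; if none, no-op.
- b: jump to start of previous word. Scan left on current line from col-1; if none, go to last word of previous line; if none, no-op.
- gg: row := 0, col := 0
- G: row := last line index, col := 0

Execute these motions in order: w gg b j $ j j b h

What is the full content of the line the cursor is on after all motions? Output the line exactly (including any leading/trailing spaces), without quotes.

After 1 (w): row=0 col=3 char='c'
After 2 (gg): row=0 col=0 char='_'
After 3 (b): row=0 col=0 char='_'
After 4 (j): row=1 col=0 char='_'
After 5 ($): row=1 col=21 char='d'
After 6 (j): row=2 col=18 char='e'
After 7 (j): row=2 col=18 char='e'
After 8 (b): row=2 col=16 char='o'
After 9 (h): row=2 col=15 char='_'

Answer: red  cyan  red  one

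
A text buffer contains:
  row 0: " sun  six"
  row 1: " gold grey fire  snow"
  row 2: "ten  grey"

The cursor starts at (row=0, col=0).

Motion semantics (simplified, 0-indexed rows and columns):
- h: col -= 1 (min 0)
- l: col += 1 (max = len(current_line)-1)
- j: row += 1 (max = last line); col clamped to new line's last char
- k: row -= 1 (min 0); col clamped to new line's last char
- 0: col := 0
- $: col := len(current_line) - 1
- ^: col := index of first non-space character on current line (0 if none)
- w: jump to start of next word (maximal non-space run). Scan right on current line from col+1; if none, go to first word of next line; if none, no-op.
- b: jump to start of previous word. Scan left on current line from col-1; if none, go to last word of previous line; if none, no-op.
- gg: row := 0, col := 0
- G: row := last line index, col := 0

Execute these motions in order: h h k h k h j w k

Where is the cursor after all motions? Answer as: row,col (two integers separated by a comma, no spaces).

Answer: 0,1

Derivation:
After 1 (h): row=0 col=0 char='_'
After 2 (h): row=0 col=0 char='_'
After 3 (k): row=0 col=0 char='_'
After 4 (h): row=0 col=0 char='_'
After 5 (k): row=0 col=0 char='_'
After 6 (h): row=0 col=0 char='_'
After 7 (j): row=1 col=0 char='_'
After 8 (w): row=1 col=1 char='g'
After 9 (k): row=0 col=1 char='s'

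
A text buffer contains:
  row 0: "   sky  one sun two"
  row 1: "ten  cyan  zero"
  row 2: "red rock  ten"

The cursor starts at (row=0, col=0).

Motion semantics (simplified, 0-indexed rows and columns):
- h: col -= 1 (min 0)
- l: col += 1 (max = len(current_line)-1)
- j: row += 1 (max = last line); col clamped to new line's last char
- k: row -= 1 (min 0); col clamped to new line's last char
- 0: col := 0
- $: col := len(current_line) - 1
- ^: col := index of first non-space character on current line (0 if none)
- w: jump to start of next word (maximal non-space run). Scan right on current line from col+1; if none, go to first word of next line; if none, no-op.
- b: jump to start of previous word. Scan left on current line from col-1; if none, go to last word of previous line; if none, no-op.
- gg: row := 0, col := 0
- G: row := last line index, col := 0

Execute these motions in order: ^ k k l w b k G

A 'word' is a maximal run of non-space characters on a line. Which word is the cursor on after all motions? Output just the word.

Answer: red

Derivation:
After 1 (^): row=0 col=3 char='s'
After 2 (k): row=0 col=3 char='s'
After 3 (k): row=0 col=3 char='s'
After 4 (l): row=0 col=4 char='k'
After 5 (w): row=0 col=8 char='o'
After 6 (b): row=0 col=3 char='s'
After 7 (k): row=0 col=3 char='s'
After 8 (G): row=2 col=0 char='r'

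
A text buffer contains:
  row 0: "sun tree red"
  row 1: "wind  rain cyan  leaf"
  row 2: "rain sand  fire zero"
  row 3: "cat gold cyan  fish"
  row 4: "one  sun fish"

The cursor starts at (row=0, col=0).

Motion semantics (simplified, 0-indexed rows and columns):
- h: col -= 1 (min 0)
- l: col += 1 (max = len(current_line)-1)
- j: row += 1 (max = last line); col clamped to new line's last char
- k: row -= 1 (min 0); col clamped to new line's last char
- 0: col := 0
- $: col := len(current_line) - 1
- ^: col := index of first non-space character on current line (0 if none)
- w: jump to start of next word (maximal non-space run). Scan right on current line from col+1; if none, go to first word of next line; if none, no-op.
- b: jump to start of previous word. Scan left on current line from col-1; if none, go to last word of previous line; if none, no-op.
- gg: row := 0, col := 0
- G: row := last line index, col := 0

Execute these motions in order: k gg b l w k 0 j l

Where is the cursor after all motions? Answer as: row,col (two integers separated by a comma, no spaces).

After 1 (k): row=0 col=0 char='s'
After 2 (gg): row=0 col=0 char='s'
After 3 (b): row=0 col=0 char='s'
After 4 (l): row=0 col=1 char='u'
After 5 (w): row=0 col=4 char='t'
After 6 (k): row=0 col=4 char='t'
After 7 (0): row=0 col=0 char='s'
After 8 (j): row=1 col=0 char='w'
After 9 (l): row=1 col=1 char='i'

Answer: 1,1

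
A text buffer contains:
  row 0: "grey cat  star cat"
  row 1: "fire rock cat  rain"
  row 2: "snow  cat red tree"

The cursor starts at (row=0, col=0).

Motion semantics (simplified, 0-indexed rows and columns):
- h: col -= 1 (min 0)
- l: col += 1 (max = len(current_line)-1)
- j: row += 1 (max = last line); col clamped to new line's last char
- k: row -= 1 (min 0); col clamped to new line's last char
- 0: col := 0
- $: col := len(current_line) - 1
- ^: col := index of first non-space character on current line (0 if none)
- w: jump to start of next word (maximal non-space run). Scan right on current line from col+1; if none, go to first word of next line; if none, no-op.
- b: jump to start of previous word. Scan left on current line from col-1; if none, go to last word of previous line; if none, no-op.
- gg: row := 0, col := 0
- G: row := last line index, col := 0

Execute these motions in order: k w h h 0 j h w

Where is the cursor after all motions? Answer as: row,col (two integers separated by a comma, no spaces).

After 1 (k): row=0 col=0 char='g'
After 2 (w): row=0 col=5 char='c'
After 3 (h): row=0 col=4 char='_'
After 4 (h): row=0 col=3 char='y'
After 5 (0): row=0 col=0 char='g'
After 6 (j): row=1 col=0 char='f'
After 7 (h): row=1 col=0 char='f'
After 8 (w): row=1 col=5 char='r'

Answer: 1,5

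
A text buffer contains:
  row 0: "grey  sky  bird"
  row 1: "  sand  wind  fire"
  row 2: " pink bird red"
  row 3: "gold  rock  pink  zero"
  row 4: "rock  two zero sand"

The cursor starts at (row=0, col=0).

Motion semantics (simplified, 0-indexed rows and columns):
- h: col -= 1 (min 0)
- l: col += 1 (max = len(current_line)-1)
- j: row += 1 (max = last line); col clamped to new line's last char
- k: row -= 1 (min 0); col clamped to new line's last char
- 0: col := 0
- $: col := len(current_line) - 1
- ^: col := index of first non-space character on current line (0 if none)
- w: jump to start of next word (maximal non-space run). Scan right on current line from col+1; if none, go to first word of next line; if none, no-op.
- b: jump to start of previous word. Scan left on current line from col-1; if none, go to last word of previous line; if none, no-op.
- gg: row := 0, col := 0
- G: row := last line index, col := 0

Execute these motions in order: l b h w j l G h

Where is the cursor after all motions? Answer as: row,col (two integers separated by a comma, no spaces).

Answer: 4,0

Derivation:
After 1 (l): row=0 col=1 char='r'
After 2 (b): row=0 col=0 char='g'
After 3 (h): row=0 col=0 char='g'
After 4 (w): row=0 col=6 char='s'
After 5 (j): row=1 col=6 char='_'
After 6 (l): row=1 col=7 char='_'
After 7 (G): row=4 col=0 char='r'
After 8 (h): row=4 col=0 char='r'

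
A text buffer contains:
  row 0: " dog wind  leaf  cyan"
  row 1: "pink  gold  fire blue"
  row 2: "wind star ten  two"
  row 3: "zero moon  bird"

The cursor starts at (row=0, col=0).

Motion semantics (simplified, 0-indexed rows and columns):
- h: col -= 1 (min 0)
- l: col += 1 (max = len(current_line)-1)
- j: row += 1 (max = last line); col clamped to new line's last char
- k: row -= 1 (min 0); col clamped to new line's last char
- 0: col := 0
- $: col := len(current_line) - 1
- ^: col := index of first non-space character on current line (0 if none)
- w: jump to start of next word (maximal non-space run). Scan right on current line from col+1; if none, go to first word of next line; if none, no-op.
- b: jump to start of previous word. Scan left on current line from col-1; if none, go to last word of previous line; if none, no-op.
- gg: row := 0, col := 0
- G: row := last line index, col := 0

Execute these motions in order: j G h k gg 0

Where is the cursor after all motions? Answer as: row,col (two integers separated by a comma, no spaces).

After 1 (j): row=1 col=0 char='p'
After 2 (G): row=3 col=0 char='z'
After 3 (h): row=3 col=0 char='z'
After 4 (k): row=2 col=0 char='w'
After 5 (gg): row=0 col=0 char='_'
After 6 (0): row=0 col=0 char='_'

Answer: 0,0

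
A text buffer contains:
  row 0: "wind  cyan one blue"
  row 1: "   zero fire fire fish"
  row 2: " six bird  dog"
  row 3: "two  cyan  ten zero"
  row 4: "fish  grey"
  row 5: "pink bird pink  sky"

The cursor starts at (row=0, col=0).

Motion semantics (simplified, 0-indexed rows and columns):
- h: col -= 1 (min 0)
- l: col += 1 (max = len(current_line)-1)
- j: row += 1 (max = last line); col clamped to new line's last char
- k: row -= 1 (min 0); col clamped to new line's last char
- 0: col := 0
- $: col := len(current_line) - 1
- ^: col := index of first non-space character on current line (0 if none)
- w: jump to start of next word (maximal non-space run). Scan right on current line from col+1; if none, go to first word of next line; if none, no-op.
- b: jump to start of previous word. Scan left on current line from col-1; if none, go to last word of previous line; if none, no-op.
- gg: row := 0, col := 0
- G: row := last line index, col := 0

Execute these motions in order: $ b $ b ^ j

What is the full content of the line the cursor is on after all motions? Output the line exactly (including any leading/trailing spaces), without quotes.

After 1 ($): row=0 col=18 char='e'
After 2 (b): row=0 col=15 char='b'
After 3 ($): row=0 col=18 char='e'
After 4 (b): row=0 col=15 char='b'
After 5 (^): row=0 col=0 char='w'
After 6 (j): row=1 col=0 char='_'

Answer:    zero fire fire fish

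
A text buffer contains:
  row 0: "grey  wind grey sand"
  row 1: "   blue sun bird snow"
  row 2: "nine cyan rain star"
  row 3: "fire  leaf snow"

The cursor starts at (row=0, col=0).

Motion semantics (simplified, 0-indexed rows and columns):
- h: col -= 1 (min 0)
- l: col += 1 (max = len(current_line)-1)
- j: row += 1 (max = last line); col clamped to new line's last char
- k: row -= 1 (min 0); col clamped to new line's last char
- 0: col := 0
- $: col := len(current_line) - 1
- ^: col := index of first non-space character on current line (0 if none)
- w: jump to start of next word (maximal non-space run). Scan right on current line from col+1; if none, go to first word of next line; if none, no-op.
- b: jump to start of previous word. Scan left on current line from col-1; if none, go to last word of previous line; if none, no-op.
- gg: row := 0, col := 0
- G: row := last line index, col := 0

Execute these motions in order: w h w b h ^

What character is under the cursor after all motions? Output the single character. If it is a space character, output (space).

After 1 (w): row=0 col=6 char='w'
After 2 (h): row=0 col=5 char='_'
After 3 (w): row=0 col=6 char='w'
After 4 (b): row=0 col=0 char='g'
After 5 (h): row=0 col=0 char='g'
After 6 (^): row=0 col=0 char='g'

Answer: g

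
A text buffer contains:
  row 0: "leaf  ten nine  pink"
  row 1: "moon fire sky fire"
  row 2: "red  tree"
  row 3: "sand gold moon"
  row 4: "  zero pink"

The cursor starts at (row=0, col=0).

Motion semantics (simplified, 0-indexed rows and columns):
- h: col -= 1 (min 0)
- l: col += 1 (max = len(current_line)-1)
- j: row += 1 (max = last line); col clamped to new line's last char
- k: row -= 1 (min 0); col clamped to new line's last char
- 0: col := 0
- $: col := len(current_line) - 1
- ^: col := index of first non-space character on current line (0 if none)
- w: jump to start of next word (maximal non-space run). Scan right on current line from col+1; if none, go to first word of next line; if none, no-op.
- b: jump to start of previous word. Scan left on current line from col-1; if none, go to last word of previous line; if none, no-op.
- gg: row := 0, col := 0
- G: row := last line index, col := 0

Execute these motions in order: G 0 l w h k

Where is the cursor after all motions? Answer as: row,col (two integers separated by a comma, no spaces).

Answer: 3,1

Derivation:
After 1 (G): row=4 col=0 char='_'
After 2 (0): row=4 col=0 char='_'
After 3 (l): row=4 col=1 char='_'
After 4 (w): row=4 col=2 char='z'
After 5 (h): row=4 col=1 char='_'
After 6 (k): row=3 col=1 char='a'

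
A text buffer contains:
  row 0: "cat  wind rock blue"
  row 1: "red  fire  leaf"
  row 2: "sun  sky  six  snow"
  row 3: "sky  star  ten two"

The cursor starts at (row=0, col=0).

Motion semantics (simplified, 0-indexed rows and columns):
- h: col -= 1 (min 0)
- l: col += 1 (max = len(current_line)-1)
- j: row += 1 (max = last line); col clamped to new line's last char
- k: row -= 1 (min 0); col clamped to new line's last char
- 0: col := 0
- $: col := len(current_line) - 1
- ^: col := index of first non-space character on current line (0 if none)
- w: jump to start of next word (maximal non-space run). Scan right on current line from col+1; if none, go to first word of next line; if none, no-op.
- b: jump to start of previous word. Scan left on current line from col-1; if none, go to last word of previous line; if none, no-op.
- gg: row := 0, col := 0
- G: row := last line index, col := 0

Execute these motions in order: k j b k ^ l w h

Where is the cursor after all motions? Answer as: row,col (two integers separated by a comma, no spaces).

Answer: 0,4

Derivation:
After 1 (k): row=0 col=0 char='c'
After 2 (j): row=1 col=0 char='r'
After 3 (b): row=0 col=15 char='b'
After 4 (k): row=0 col=15 char='b'
After 5 (^): row=0 col=0 char='c'
After 6 (l): row=0 col=1 char='a'
After 7 (w): row=0 col=5 char='w'
After 8 (h): row=0 col=4 char='_'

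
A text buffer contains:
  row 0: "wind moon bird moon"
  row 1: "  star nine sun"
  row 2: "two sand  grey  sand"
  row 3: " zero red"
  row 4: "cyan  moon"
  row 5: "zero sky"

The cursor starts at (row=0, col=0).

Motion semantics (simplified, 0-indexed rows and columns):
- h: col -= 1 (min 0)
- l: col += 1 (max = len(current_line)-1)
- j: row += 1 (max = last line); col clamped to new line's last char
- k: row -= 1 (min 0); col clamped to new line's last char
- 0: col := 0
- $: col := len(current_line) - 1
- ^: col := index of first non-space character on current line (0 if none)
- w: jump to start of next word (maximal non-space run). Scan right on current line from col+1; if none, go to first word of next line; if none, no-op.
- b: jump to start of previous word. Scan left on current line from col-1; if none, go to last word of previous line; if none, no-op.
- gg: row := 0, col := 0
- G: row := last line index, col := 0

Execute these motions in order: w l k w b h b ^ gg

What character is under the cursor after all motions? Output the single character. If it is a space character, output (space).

Answer: w

Derivation:
After 1 (w): row=0 col=5 char='m'
After 2 (l): row=0 col=6 char='o'
After 3 (k): row=0 col=6 char='o'
After 4 (w): row=0 col=10 char='b'
After 5 (b): row=0 col=5 char='m'
After 6 (h): row=0 col=4 char='_'
After 7 (b): row=0 col=0 char='w'
After 8 (^): row=0 col=0 char='w'
After 9 (gg): row=0 col=0 char='w'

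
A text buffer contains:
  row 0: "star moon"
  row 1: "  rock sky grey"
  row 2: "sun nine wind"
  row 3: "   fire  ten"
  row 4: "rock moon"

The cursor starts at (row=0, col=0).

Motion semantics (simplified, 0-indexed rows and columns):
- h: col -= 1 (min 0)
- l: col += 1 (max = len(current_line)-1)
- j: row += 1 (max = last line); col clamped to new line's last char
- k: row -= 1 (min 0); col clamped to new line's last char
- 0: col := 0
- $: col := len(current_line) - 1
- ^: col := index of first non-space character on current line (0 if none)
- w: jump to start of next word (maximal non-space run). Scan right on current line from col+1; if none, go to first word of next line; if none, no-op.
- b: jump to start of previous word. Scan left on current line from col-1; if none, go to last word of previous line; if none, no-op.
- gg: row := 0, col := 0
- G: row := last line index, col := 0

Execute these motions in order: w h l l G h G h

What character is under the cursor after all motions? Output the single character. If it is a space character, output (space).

Answer: r

Derivation:
After 1 (w): row=0 col=5 char='m'
After 2 (h): row=0 col=4 char='_'
After 3 (l): row=0 col=5 char='m'
After 4 (l): row=0 col=6 char='o'
After 5 (G): row=4 col=0 char='r'
After 6 (h): row=4 col=0 char='r'
After 7 (G): row=4 col=0 char='r'
After 8 (h): row=4 col=0 char='r'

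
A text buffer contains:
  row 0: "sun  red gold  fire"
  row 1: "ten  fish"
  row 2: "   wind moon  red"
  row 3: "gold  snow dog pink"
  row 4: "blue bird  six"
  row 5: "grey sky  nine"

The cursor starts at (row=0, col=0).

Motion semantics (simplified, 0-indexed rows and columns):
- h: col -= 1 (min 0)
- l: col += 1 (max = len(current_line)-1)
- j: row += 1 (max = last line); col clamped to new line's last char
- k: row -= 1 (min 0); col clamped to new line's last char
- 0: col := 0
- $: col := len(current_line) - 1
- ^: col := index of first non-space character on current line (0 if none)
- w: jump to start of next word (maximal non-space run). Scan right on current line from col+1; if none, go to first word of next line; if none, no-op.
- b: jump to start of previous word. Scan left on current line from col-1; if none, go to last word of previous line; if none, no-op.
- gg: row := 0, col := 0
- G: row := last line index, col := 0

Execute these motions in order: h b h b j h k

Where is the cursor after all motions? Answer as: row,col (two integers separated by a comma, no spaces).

Answer: 0,0

Derivation:
After 1 (h): row=0 col=0 char='s'
After 2 (b): row=0 col=0 char='s'
After 3 (h): row=0 col=0 char='s'
After 4 (b): row=0 col=0 char='s'
After 5 (j): row=1 col=0 char='t'
After 6 (h): row=1 col=0 char='t'
After 7 (k): row=0 col=0 char='s'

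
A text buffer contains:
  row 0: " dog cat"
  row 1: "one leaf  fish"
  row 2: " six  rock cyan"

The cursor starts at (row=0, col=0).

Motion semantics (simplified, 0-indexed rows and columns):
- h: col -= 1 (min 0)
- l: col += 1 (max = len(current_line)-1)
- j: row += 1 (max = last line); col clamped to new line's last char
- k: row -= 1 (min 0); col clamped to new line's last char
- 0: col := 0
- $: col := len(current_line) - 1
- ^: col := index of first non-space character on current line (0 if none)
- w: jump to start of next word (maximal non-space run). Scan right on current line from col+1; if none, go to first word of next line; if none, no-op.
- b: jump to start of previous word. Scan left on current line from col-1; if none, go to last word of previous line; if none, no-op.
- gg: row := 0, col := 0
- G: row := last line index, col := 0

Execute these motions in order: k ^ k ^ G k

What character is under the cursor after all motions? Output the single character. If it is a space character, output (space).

After 1 (k): row=0 col=0 char='_'
After 2 (^): row=0 col=1 char='d'
After 3 (k): row=0 col=1 char='d'
After 4 (^): row=0 col=1 char='d'
After 5 (G): row=2 col=0 char='_'
After 6 (k): row=1 col=0 char='o'

Answer: o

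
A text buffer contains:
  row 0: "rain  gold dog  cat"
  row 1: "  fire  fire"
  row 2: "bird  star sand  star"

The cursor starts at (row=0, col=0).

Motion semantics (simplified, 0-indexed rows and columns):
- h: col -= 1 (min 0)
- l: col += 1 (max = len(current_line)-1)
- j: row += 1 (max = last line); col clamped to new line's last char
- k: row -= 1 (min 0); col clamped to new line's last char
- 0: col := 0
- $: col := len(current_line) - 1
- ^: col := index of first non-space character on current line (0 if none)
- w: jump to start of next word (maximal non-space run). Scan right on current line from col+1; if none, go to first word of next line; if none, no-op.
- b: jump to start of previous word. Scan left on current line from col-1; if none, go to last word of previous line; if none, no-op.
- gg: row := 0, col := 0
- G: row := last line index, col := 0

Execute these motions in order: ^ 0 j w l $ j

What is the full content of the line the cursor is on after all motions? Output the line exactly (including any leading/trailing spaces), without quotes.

After 1 (^): row=0 col=0 char='r'
After 2 (0): row=0 col=0 char='r'
After 3 (j): row=1 col=0 char='_'
After 4 (w): row=1 col=2 char='f'
After 5 (l): row=1 col=3 char='i'
After 6 ($): row=1 col=11 char='e'
After 7 (j): row=2 col=11 char='s'

Answer: bird  star sand  star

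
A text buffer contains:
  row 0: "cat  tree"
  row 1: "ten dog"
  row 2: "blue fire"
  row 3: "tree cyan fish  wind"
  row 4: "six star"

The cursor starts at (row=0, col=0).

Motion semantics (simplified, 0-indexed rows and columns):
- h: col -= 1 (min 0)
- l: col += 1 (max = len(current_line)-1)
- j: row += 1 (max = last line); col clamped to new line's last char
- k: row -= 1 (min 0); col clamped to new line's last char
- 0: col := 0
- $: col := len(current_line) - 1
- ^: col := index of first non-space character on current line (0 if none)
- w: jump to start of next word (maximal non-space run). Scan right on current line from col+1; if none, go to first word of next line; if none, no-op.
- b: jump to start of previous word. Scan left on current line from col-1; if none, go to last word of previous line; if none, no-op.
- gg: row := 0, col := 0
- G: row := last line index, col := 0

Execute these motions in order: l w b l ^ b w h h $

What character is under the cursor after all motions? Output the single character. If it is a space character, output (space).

Answer: e

Derivation:
After 1 (l): row=0 col=1 char='a'
After 2 (w): row=0 col=5 char='t'
After 3 (b): row=0 col=0 char='c'
After 4 (l): row=0 col=1 char='a'
After 5 (^): row=0 col=0 char='c'
After 6 (b): row=0 col=0 char='c'
After 7 (w): row=0 col=5 char='t'
After 8 (h): row=0 col=4 char='_'
After 9 (h): row=0 col=3 char='_'
After 10 ($): row=0 col=8 char='e'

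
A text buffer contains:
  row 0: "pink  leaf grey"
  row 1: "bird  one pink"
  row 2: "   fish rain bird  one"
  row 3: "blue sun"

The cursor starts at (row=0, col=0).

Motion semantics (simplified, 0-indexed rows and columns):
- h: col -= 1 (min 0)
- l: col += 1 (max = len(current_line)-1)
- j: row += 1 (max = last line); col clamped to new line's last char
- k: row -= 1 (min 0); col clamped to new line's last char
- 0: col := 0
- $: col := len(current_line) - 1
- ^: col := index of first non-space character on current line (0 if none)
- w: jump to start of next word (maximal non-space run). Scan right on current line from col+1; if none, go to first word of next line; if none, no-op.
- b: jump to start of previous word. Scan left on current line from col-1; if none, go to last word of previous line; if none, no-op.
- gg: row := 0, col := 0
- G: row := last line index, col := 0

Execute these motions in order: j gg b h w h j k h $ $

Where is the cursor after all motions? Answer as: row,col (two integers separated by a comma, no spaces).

After 1 (j): row=1 col=0 char='b'
After 2 (gg): row=0 col=0 char='p'
After 3 (b): row=0 col=0 char='p'
After 4 (h): row=0 col=0 char='p'
After 5 (w): row=0 col=6 char='l'
After 6 (h): row=0 col=5 char='_'
After 7 (j): row=1 col=5 char='_'
After 8 (k): row=0 col=5 char='_'
After 9 (h): row=0 col=4 char='_'
After 10 ($): row=0 col=14 char='y'
After 11 ($): row=0 col=14 char='y'

Answer: 0,14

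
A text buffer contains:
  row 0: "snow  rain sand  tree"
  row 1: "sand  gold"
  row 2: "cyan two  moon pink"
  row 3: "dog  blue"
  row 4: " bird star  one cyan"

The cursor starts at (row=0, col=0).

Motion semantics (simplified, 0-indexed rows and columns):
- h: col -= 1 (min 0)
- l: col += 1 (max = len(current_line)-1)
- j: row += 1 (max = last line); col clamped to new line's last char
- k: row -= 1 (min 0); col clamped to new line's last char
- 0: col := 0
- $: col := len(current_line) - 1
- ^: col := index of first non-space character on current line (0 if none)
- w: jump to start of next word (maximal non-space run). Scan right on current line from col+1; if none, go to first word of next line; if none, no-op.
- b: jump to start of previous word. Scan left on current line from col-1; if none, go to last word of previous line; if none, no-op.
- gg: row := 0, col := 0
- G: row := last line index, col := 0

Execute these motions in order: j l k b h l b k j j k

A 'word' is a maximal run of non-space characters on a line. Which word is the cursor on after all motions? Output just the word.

Answer: sand

Derivation:
After 1 (j): row=1 col=0 char='s'
After 2 (l): row=1 col=1 char='a'
After 3 (k): row=0 col=1 char='n'
After 4 (b): row=0 col=0 char='s'
After 5 (h): row=0 col=0 char='s'
After 6 (l): row=0 col=1 char='n'
After 7 (b): row=0 col=0 char='s'
After 8 (k): row=0 col=0 char='s'
After 9 (j): row=1 col=0 char='s'
After 10 (j): row=2 col=0 char='c'
After 11 (k): row=1 col=0 char='s'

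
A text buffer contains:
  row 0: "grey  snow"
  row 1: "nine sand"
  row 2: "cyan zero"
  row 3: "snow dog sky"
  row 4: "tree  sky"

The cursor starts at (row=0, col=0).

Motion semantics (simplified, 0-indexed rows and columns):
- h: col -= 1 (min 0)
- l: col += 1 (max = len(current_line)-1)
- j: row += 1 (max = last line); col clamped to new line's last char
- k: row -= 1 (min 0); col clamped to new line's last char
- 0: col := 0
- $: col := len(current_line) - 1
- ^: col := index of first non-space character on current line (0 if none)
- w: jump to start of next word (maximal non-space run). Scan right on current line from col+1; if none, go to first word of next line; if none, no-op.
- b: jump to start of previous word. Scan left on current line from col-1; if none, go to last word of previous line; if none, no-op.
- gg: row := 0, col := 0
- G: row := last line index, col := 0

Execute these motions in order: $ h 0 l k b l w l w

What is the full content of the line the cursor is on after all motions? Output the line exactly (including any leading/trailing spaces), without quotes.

Answer: nine sand

Derivation:
After 1 ($): row=0 col=9 char='w'
After 2 (h): row=0 col=8 char='o'
After 3 (0): row=0 col=0 char='g'
After 4 (l): row=0 col=1 char='r'
After 5 (k): row=0 col=1 char='r'
After 6 (b): row=0 col=0 char='g'
After 7 (l): row=0 col=1 char='r'
After 8 (w): row=0 col=6 char='s'
After 9 (l): row=0 col=7 char='n'
After 10 (w): row=1 col=0 char='n'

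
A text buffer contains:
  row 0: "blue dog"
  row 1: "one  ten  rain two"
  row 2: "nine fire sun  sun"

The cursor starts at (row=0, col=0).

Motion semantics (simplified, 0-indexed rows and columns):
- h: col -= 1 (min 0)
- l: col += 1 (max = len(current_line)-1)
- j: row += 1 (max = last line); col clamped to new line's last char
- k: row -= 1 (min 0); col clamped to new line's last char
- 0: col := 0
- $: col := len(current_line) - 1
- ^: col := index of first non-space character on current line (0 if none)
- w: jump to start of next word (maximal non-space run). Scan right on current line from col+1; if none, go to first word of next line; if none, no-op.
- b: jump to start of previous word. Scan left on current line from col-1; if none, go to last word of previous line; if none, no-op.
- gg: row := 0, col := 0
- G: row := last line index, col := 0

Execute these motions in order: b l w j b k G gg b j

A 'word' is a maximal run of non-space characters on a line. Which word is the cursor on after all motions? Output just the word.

After 1 (b): row=0 col=0 char='b'
After 2 (l): row=0 col=1 char='l'
After 3 (w): row=0 col=5 char='d'
After 4 (j): row=1 col=5 char='t'
After 5 (b): row=1 col=0 char='o'
After 6 (k): row=0 col=0 char='b'
After 7 (G): row=2 col=0 char='n'
After 8 (gg): row=0 col=0 char='b'
After 9 (b): row=0 col=0 char='b'
After 10 (j): row=1 col=0 char='o'

Answer: one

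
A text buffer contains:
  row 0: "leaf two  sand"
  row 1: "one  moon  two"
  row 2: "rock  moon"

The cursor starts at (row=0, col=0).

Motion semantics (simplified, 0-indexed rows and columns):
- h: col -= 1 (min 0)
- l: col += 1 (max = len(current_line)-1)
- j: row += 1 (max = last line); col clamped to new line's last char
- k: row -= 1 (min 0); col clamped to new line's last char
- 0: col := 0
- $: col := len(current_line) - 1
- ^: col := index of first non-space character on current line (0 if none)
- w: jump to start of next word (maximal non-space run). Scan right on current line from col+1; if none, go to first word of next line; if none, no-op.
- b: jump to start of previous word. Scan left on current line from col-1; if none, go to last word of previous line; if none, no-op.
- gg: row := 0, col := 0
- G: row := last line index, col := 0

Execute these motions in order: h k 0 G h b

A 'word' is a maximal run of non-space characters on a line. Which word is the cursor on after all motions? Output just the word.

After 1 (h): row=0 col=0 char='l'
After 2 (k): row=0 col=0 char='l'
After 3 (0): row=0 col=0 char='l'
After 4 (G): row=2 col=0 char='r'
After 5 (h): row=2 col=0 char='r'
After 6 (b): row=1 col=11 char='t'

Answer: two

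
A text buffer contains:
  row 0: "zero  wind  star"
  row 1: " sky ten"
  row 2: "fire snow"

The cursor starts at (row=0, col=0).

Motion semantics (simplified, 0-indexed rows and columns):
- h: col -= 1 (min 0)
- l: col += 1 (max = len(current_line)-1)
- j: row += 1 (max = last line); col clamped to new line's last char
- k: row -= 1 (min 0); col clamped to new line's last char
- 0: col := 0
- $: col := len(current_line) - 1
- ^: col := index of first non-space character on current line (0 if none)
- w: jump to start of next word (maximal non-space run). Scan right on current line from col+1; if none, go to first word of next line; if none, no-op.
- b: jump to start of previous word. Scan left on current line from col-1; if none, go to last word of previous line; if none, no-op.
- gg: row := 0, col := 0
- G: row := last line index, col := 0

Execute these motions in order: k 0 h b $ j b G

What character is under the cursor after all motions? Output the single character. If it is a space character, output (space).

After 1 (k): row=0 col=0 char='z'
After 2 (0): row=0 col=0 char='z'
After 3 (h): row=0 col=0 char='z'
After 4 (b): row=0 col=0 char='z'
After 5 ($): row=0 col=15 char='r'
After 6 (j): row=1 col=7 char='n'
After 7 (b): row=1 col=5 char='t'
After 8 (G): row=2 col=0 char='f'

Answer: f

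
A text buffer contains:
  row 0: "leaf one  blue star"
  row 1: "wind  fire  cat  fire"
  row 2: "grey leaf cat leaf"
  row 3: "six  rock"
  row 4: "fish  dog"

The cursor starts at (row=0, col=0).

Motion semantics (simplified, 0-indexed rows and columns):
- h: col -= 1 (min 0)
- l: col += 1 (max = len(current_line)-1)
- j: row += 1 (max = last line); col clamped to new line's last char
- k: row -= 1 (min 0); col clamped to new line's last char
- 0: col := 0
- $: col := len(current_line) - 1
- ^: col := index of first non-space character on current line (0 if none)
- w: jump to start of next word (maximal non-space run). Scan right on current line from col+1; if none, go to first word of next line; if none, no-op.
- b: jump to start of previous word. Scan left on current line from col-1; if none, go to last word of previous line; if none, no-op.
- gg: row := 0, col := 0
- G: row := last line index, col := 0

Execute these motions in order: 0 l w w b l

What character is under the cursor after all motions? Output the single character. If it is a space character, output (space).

Answer: n

Derivation:
After 1 (0): row=0 col=0 char='l'
After 2 (l): row=0 col=1 char='e'
After 3 (w): row=0 col=5 char='o'
After 4 (w): row=0 col=10 char='b'
After 5 (b): row=0 col=5 char='o'
After 6 (l): row=0 col=6 char='n'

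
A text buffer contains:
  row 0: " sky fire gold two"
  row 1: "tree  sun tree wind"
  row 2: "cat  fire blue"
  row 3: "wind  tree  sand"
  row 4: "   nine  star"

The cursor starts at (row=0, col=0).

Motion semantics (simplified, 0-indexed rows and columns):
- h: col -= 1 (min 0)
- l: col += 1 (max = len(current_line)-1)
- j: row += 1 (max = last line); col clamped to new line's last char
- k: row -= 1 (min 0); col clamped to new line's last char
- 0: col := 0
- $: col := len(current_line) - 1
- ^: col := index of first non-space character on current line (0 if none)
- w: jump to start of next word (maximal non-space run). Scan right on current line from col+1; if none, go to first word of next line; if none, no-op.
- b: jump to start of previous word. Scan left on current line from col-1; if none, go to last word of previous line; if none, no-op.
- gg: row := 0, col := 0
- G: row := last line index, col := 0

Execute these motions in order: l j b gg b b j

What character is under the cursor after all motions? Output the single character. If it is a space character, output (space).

After 1 (l): row=0 col=1 char='s'
After 2 (j): row=1 col=1 char='r'
After 3 (b): row=1 col=0 char='t'
After 4 (gg): row=0 col=0 char='_'
After 5 (b): row=0 col=0 char='_'
After 6 (b): row=0 col=0 char='_'
After 7 (j): row=1 col=0 char='t'

Answer: t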